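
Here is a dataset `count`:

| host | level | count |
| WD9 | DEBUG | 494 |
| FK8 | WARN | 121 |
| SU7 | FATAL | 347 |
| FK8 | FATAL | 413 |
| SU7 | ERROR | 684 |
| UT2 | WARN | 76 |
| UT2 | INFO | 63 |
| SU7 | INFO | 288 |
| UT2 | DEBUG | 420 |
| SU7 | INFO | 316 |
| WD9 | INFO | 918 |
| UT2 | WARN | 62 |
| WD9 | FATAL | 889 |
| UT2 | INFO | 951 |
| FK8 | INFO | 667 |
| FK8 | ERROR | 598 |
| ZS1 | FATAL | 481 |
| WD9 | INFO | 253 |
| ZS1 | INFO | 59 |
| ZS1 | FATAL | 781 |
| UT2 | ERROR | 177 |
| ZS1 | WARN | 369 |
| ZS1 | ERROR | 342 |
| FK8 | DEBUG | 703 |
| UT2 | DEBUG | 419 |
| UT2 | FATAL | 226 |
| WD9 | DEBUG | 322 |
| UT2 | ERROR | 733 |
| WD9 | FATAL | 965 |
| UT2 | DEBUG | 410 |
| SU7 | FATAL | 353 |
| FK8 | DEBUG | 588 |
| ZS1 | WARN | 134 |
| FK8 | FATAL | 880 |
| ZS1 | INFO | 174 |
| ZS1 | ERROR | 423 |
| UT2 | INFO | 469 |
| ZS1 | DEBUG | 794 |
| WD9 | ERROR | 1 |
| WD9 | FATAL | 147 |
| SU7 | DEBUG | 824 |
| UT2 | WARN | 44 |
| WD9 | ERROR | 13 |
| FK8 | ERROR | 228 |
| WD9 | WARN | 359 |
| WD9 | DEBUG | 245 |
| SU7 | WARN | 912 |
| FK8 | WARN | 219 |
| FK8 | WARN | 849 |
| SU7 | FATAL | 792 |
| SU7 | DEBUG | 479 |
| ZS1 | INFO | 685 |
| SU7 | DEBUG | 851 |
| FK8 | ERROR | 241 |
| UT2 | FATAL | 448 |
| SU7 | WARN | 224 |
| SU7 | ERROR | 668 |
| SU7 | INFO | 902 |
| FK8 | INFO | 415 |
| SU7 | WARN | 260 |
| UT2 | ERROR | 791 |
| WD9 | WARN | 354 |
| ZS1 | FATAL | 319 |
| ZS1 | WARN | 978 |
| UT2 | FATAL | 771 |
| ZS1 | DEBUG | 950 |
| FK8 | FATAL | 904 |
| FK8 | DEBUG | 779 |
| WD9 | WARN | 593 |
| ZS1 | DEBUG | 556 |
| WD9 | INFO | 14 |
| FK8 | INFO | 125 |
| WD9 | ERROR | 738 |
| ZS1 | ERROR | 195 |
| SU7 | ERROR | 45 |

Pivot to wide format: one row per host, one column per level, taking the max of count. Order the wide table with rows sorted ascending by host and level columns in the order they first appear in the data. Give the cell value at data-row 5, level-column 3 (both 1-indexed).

With rows sorted ascending by host, row 5 is host=ZS1. level columns in first-appearance order: DEBUG, WARN, FATAL, ERROR, INFO; column 3 is FATAL.
Long rows with host=ZS1, level=FATAL: max(481, 781, 319) = 781.

781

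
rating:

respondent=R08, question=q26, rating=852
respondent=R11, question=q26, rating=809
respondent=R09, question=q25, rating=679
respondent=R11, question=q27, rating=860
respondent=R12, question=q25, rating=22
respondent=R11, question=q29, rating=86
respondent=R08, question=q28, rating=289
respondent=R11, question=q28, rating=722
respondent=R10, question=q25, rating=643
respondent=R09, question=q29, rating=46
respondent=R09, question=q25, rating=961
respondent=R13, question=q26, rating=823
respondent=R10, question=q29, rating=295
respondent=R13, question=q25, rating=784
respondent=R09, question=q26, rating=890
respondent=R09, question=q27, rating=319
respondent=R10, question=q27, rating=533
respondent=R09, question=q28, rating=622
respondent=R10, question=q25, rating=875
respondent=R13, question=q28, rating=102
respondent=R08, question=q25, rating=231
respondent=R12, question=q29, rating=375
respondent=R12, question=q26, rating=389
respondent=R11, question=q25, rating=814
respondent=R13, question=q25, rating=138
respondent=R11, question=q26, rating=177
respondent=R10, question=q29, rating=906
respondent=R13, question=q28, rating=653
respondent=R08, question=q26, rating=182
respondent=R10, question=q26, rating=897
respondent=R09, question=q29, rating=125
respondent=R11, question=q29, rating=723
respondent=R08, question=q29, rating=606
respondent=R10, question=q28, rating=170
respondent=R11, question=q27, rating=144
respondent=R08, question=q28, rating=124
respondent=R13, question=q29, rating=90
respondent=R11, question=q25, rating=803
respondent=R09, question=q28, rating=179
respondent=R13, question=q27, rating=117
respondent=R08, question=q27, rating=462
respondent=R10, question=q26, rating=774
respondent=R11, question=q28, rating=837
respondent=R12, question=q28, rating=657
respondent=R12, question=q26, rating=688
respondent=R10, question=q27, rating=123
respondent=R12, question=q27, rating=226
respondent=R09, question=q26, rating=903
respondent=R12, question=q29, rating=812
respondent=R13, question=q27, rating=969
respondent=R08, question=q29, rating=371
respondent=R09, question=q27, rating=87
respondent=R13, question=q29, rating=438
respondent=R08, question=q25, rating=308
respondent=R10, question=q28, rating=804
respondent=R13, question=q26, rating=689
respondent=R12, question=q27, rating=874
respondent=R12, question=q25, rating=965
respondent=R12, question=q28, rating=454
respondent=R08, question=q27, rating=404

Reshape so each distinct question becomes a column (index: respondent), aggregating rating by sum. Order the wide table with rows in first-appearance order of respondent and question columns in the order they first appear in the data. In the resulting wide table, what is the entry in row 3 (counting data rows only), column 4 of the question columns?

With rows in first-appearance order of respondent, row 3 is respondent=R09. question columns in first-appearance order: q26, q25, q27, q29, q28; column 4 is q29.
Long rows with respondent=R09, question=q29: 46 + 125 = 171.

171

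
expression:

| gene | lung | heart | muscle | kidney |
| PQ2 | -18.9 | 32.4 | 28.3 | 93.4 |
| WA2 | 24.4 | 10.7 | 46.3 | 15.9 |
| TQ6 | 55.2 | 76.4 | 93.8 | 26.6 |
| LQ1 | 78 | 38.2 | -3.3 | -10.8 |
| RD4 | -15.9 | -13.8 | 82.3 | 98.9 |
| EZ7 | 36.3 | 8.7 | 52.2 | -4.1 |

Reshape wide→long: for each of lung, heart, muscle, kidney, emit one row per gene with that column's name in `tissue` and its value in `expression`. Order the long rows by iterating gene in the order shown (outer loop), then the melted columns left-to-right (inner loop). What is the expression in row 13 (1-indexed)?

24 rows total (6 × 4). Row 13: index ⌊(13-1)/4⌋ = 3 into gene → LQ1; (13-1) mod 4 = 0 into the melted columns → lung.
So row 13 is (LQ1, lung, 78); expression = 78.

78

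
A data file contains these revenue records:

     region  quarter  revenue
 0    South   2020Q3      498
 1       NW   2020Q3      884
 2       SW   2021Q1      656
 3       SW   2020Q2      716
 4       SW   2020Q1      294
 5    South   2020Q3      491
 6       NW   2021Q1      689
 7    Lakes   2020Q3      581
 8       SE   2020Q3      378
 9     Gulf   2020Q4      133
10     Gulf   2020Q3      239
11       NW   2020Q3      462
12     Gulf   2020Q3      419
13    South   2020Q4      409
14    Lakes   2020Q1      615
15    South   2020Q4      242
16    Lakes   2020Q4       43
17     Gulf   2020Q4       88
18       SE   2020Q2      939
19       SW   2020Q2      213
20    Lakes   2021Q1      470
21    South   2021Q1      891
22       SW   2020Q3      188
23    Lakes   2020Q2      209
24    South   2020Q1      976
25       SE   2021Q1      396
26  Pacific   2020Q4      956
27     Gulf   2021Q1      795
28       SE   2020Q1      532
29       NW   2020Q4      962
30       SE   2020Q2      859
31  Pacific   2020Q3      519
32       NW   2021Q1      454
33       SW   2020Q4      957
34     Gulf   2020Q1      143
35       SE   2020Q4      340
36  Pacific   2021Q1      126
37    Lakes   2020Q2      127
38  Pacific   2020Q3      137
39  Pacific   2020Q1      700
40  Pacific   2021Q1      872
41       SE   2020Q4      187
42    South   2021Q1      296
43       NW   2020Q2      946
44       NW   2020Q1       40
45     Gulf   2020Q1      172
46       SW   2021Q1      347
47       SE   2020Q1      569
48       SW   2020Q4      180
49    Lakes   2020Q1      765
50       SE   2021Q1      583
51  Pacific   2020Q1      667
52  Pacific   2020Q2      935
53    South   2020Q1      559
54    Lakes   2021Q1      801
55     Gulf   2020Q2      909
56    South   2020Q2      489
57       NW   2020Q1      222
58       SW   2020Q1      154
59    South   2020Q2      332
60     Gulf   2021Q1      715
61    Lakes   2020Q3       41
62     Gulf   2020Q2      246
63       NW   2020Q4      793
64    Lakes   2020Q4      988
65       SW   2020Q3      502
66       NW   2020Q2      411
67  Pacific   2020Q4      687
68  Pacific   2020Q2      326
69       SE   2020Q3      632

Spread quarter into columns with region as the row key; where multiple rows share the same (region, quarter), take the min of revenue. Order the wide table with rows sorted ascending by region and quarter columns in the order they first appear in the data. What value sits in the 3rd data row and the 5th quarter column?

With rows sorted ascending by region, row 3 is region=NW. quarter columns in first-appearance order: 2020Q3, 2021Q1, 2020Q2, 2020Q1, 2020Q4; column 5 is 2020Q4.
Long rows with region=NW, quarter=2020Q4: min(962, 793) = 793.

793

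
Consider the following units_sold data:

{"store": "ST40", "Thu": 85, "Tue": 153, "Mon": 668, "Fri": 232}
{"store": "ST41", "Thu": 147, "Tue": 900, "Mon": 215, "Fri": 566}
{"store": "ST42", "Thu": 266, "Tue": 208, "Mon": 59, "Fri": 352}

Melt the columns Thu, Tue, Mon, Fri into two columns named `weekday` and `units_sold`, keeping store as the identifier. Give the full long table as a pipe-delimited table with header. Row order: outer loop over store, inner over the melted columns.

| store | weekday | units_sold |
| ST40 | Thu | 85 |
| ST40 | Tue | 153 |
| ST40 | Mon | 668 |
| ST40 | Fri | 232 |
| ST41 | Thu | 147 |
| ST41 | Tue | 900 |
| ST41 | Mon | 215 |
| ST41 | Fri | 566 |
| ST42 | Thu | 266 |
| ST42 | Tue | 208 |
| ST42 | Mon | 59 |
| ST42 | Fri | 352 |

Each (store, column) pair becomes one row: 3 × 4 = 12 rows.
For example, (ST40, Thu) → units_sold=85.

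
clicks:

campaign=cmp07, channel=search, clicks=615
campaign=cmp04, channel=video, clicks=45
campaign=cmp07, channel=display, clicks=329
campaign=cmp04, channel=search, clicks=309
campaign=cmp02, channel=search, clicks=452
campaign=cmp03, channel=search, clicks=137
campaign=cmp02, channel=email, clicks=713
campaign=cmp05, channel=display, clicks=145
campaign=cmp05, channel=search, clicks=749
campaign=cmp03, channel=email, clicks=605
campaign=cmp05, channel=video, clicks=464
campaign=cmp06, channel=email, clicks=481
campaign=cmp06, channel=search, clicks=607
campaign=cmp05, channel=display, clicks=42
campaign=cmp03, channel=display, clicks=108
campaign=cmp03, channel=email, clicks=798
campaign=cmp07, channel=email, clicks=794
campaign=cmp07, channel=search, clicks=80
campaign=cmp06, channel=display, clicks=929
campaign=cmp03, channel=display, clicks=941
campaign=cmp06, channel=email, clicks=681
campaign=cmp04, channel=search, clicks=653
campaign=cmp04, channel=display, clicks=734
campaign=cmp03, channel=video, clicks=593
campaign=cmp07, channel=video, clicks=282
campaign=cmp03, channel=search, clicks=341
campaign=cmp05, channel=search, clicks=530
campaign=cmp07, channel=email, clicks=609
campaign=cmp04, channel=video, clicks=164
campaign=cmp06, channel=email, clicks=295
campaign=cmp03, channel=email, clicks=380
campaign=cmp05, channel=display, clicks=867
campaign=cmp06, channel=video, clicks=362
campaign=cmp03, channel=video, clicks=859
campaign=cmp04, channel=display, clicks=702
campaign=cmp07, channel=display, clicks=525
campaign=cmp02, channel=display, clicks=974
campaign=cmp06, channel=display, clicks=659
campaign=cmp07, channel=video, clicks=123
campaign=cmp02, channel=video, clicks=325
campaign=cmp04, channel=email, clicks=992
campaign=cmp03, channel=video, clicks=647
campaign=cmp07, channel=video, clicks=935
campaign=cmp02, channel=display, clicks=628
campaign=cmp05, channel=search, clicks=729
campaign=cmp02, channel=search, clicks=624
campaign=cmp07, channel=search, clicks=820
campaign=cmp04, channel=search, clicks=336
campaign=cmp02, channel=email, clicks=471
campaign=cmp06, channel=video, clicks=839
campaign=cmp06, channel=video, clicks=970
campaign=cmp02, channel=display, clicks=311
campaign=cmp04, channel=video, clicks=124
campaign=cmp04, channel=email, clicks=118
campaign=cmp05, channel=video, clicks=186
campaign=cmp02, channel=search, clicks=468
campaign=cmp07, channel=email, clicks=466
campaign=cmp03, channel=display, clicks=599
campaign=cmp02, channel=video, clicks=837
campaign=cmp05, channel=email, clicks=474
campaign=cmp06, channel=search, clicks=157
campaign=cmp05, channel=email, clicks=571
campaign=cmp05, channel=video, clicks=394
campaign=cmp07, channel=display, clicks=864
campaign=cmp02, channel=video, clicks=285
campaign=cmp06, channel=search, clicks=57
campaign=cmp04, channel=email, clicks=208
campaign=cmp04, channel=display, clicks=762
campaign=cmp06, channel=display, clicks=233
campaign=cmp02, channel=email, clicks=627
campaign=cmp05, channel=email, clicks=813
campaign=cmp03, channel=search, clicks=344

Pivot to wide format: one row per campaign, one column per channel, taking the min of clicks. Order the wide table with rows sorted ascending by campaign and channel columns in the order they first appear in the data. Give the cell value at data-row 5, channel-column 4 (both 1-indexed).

With rows sorted ascending by campaign, row 5 is campaign=cmp06. channel columns in first-appearance order: search, video, display, email; column 4 is email.
Long rows with campaign=cmp06, channel=email: min(481, 681, 295) = 295.

295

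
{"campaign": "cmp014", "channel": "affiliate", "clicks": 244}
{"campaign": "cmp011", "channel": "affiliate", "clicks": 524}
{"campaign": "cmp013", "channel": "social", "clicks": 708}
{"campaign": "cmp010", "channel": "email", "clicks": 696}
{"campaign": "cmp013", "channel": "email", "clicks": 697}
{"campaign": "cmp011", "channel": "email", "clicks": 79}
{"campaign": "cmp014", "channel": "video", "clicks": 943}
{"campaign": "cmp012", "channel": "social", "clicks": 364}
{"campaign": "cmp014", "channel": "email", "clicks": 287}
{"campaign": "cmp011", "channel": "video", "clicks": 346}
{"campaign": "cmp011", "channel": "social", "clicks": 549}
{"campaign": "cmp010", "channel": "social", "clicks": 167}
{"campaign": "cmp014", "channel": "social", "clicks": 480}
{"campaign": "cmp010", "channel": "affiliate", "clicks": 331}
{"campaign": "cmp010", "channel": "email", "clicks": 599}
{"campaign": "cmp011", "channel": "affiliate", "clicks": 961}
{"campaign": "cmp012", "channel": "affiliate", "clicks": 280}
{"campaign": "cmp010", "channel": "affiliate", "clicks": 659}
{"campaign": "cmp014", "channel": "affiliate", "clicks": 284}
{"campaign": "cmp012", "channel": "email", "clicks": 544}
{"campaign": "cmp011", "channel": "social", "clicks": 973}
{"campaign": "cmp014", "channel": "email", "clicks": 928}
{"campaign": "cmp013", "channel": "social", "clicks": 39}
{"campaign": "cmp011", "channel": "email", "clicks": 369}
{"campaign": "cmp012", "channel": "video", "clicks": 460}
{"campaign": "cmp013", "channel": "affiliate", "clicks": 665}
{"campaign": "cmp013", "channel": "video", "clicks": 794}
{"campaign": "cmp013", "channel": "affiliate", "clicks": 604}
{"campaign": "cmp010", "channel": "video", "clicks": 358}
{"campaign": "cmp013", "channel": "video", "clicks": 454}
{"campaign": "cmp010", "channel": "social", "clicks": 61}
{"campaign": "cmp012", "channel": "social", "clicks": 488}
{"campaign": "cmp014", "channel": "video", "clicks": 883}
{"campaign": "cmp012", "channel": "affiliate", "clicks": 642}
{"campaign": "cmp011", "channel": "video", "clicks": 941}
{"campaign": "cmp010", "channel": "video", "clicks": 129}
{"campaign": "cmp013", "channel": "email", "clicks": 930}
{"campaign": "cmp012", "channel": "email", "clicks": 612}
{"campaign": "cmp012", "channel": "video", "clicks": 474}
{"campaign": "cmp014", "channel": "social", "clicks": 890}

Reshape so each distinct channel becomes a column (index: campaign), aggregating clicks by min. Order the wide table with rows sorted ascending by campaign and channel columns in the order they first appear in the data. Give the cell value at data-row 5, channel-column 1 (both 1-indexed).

244

With rows sorted ascending by campaign, row 5 is campaign=cmp014. channel columns in first-appearance order: affiliate, social, email, video; column 1 is affiliate.
Long rows with campaign=cmp014, channel=affiliate: min(244, 284) = 244.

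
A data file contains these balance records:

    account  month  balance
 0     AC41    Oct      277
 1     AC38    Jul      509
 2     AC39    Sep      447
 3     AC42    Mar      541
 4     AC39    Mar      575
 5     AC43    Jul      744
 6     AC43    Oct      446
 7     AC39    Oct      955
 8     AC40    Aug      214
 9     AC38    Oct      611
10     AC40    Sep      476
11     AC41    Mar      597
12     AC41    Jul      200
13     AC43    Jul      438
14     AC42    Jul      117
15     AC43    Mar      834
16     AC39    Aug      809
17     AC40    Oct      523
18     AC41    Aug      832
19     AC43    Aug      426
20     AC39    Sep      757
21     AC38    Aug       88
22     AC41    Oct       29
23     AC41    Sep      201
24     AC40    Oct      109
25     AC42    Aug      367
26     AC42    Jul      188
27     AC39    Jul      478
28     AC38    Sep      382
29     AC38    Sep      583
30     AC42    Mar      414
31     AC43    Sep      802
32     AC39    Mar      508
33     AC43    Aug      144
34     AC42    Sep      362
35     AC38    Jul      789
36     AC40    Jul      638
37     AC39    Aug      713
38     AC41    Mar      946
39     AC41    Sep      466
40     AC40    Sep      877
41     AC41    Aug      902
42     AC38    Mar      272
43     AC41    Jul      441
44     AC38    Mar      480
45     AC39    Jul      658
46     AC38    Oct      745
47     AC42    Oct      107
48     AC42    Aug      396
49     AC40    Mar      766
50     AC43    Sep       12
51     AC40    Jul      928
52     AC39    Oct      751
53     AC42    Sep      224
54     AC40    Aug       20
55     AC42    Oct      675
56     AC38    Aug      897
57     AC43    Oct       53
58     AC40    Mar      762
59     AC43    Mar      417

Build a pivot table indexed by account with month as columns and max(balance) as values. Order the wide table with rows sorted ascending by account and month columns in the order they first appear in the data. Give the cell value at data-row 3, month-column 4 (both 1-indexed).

With rows sorted ascending by account, row 3 is account=AC40. month columns in first-appearance order: Oct, Jul, Sep, Mar, Aug; column 4 is Mar.
Long rows with account=AC40, month=Mar: max(766, 762) = 766.

766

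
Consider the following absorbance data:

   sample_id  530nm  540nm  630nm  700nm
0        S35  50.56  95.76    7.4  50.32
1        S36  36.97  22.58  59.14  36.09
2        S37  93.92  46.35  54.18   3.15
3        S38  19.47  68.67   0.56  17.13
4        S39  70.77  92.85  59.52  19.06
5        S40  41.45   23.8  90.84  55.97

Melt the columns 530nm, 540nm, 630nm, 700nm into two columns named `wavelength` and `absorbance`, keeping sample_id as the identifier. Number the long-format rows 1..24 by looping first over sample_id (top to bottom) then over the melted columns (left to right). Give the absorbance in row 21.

24 rows total (6 × 4). Row 21: index ⌊(21-1)/4⌋ = 5 into sample_id → S40; (21-1) mod 4 = 0 into the melted columns → 530nm.
So row 21 is (S40, 530nm, 41.45); absorbance = 41.45.

41.45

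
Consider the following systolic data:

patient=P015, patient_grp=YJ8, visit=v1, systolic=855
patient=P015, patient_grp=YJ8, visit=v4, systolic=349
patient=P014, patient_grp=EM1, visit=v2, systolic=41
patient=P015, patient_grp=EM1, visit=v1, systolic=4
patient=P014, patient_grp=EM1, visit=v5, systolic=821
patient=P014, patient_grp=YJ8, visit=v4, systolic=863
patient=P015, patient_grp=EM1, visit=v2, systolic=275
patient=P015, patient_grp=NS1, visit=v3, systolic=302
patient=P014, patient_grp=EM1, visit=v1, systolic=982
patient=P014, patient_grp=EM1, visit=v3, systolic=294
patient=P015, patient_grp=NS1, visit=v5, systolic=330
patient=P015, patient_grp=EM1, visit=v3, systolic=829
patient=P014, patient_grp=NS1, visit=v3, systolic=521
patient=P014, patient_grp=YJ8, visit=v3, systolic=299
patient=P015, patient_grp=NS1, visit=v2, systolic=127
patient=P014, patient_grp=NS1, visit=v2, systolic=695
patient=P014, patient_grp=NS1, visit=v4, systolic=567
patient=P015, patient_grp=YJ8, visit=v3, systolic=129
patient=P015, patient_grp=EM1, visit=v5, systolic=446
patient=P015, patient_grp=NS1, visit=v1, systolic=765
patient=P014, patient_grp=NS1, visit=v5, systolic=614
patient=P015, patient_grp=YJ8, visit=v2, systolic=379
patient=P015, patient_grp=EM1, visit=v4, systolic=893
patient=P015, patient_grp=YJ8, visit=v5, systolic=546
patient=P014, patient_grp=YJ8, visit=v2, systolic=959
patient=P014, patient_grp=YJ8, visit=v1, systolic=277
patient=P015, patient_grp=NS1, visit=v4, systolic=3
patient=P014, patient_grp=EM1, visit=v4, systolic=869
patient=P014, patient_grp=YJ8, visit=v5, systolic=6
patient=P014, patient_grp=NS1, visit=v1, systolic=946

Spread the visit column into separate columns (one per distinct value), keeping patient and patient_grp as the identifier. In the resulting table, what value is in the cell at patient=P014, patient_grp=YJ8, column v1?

Wide layout: rows indexed by patient and patient_grp, columns are the 5 distinct visit values (v1, v4, v2, v5, v3).
Cell (patient=P014, patient_grp=YJ8, visit=v1) draws from the long row where patient=P014, patient_grp=YJ8 and visit=v1, which has systolic=277.

277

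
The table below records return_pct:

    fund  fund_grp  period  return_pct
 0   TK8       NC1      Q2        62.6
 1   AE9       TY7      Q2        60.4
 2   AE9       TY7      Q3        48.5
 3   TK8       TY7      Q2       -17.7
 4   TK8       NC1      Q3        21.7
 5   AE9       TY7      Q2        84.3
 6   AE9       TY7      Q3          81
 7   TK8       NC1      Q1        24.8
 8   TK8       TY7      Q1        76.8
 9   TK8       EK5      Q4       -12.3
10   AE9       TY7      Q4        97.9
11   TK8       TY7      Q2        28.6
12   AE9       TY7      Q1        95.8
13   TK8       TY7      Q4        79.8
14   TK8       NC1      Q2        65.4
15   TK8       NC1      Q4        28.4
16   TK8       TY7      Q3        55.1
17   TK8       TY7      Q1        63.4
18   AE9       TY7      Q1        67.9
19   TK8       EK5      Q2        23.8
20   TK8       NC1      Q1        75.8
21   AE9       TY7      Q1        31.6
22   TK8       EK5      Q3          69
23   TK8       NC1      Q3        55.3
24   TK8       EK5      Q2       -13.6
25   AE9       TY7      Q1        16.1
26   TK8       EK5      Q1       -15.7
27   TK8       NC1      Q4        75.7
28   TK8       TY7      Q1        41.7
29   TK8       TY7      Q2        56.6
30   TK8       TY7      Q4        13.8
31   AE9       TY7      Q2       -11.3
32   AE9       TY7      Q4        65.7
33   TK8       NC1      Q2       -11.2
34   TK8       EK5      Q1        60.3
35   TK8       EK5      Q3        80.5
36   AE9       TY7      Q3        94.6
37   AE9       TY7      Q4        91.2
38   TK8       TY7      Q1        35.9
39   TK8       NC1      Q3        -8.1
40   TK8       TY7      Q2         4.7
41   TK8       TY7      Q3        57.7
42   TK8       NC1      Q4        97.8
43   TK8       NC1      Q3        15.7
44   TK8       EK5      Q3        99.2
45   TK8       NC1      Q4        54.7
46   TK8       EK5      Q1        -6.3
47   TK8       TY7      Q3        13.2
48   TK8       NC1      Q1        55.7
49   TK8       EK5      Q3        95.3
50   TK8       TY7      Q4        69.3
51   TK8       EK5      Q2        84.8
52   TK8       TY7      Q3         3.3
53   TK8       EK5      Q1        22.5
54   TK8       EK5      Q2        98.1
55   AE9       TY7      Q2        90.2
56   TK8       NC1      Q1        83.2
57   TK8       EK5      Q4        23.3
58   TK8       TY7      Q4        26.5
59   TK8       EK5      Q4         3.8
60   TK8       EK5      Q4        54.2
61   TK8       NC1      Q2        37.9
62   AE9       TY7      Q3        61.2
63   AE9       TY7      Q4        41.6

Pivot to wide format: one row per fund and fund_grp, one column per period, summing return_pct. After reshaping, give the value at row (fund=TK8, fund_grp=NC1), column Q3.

Rows with fund=TK8, fund_grp=NC1 and period=Q3: return_pct values are 21.7, 55.3, -8.1, 15.7.
21.7 + 55.3 + -8.1 + 15.7 = 84.6.

84.6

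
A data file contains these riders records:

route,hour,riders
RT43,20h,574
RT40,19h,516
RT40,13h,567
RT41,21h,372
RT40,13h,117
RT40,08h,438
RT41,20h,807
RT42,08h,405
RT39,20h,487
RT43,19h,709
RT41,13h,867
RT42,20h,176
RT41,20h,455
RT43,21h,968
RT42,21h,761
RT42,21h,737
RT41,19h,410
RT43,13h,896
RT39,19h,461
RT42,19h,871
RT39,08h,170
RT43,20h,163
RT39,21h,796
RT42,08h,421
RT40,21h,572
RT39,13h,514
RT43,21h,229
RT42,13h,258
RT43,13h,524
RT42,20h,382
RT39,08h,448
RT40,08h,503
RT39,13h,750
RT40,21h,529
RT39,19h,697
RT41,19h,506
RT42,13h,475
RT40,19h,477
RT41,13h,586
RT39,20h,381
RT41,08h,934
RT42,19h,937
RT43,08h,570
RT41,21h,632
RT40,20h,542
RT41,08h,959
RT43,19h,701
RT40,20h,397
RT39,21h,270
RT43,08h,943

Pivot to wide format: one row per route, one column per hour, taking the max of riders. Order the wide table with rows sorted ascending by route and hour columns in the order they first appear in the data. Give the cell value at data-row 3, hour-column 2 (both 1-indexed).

With rows sorted ascending by route, row 3 is route=RT41. hour columns in first-appearance order: 20h, 19h, 13h, 21h, 08h; column 2 is 19h.
Long rows with route=RT41, hour=19h: max(410, 506) = 506.

506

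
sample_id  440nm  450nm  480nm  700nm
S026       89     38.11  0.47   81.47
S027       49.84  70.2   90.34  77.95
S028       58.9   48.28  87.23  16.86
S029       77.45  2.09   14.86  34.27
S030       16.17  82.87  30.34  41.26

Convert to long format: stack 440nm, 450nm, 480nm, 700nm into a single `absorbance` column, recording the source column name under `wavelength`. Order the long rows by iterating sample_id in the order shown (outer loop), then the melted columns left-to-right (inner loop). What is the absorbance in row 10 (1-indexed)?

20 rows total (5 × 4). Row 10: index ⌊(10-1)/4⌋ = 2 into sample_id → S028; (10-1) mod 4 = 1 into the melted columns → 450nm.
So row 10 is (S028, 450nm, 48.28); absorbance = 48.28.

48.28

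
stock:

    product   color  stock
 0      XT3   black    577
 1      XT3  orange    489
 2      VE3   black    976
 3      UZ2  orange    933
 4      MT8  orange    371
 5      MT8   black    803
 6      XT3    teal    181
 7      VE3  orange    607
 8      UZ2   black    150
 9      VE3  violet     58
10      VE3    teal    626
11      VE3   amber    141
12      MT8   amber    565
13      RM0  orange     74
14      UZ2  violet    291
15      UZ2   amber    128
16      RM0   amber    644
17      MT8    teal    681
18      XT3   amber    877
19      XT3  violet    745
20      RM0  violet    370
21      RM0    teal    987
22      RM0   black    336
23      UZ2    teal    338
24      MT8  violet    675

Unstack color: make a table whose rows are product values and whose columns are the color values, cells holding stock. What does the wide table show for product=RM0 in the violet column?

Wide layout: rows indexed by product, columns are the 5 distinct color values (black, orange, teal, violet, amber).
Cell (product=RM0, color=violet) draws from the long row where product=RM0 and color=violet, which has stock=370.

370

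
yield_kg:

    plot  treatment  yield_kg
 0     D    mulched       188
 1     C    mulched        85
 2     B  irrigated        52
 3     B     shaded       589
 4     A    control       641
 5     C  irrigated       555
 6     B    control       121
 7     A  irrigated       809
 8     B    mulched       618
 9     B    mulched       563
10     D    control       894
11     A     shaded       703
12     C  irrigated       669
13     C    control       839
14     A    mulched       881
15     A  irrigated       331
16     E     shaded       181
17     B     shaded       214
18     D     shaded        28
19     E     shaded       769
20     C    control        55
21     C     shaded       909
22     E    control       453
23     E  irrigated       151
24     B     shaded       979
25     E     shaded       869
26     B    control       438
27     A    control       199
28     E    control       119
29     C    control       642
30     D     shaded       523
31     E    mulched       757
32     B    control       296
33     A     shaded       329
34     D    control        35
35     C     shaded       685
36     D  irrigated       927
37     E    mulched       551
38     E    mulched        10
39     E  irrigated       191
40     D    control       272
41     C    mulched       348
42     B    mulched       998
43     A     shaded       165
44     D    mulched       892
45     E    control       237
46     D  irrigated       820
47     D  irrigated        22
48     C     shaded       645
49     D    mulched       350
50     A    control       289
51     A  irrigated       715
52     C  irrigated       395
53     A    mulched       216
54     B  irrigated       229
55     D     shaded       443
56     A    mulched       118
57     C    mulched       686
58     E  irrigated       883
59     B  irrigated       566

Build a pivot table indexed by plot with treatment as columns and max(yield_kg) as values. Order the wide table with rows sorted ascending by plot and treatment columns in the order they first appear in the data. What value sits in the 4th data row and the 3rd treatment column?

With rows sorted ascending by plot, row 4 is plot=D. treatment columns in first-appearance order: mulched, irrigated, shaded, control; column 3 is shaded.
Long rows with plot=D, treatment=shaded: max(28, 523, 443) = 523.

523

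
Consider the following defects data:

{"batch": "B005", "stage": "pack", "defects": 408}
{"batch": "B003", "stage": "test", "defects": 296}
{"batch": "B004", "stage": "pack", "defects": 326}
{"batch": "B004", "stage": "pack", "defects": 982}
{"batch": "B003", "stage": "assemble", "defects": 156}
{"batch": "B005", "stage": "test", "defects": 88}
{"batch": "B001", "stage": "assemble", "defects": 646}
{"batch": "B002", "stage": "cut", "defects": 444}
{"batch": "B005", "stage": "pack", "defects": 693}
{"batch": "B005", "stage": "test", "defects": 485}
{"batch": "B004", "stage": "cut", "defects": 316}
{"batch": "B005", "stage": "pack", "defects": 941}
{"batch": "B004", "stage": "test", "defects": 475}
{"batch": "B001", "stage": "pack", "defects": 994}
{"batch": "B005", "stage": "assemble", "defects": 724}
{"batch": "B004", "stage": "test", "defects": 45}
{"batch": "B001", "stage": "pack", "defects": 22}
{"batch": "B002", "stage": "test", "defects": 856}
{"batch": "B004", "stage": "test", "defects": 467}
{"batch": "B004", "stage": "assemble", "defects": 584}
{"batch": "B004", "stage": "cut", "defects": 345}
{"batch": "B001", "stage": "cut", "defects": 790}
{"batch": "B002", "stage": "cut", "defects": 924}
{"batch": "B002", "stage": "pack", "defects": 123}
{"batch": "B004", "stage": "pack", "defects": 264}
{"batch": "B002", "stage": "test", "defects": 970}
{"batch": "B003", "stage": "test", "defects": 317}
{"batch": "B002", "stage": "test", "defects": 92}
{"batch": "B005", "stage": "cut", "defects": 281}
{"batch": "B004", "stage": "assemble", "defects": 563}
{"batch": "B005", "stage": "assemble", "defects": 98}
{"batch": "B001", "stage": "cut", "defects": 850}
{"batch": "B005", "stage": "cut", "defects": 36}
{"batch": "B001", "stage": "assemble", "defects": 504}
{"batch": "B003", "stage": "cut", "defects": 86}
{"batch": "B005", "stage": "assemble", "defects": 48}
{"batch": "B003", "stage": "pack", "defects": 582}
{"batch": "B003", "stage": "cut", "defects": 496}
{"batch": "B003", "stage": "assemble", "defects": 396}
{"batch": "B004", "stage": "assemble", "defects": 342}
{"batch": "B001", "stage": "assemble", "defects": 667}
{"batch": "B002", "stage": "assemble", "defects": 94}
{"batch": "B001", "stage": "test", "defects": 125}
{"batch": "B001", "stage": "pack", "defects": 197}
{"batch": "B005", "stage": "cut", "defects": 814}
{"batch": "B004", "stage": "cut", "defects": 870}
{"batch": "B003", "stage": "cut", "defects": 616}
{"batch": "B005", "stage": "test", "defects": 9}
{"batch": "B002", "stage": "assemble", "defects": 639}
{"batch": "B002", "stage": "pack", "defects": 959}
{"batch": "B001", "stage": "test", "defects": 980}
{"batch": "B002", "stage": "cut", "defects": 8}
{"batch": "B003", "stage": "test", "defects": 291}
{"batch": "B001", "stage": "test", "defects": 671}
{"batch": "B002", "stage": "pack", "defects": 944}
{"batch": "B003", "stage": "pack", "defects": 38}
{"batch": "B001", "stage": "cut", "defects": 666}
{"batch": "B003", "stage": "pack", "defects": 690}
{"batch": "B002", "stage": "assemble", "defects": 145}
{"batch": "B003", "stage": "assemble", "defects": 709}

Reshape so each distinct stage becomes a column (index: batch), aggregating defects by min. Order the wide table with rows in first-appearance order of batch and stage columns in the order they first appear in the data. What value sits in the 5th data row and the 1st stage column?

123

With rows in first-appearance order of batch, row 5 is batch=B002. stage columns in first-appearance order: pack, test, assemble, cut; column 1 is pack.
Long rows with batch=B002, stage=pack: min(123, 959, 944) = 123.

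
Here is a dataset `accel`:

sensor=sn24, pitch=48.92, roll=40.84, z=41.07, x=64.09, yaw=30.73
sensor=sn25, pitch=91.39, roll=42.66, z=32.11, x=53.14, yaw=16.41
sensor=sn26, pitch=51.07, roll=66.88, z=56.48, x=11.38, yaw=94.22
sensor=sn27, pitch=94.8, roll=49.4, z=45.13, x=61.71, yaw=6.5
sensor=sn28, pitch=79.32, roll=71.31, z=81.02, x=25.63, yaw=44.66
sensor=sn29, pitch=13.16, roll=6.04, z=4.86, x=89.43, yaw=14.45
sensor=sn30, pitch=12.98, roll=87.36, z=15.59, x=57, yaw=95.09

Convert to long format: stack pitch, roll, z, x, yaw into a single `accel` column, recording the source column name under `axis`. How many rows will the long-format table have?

35

7 sensor values × 5 melted columns = 35 rows.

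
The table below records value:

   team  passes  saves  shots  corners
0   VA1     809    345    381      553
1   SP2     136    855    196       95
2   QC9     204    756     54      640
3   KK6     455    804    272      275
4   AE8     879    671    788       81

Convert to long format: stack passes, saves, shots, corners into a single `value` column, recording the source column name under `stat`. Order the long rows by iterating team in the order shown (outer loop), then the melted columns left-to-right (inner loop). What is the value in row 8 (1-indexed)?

95

20 rows total (5 × 4). Row 8: index ⌊(8-1)/4⌋ = 1 into team → SP2; (8-1) mod 4 = 3 into the melted columns → corners.
So row 8 is (SP2, corners, 95); value = 95.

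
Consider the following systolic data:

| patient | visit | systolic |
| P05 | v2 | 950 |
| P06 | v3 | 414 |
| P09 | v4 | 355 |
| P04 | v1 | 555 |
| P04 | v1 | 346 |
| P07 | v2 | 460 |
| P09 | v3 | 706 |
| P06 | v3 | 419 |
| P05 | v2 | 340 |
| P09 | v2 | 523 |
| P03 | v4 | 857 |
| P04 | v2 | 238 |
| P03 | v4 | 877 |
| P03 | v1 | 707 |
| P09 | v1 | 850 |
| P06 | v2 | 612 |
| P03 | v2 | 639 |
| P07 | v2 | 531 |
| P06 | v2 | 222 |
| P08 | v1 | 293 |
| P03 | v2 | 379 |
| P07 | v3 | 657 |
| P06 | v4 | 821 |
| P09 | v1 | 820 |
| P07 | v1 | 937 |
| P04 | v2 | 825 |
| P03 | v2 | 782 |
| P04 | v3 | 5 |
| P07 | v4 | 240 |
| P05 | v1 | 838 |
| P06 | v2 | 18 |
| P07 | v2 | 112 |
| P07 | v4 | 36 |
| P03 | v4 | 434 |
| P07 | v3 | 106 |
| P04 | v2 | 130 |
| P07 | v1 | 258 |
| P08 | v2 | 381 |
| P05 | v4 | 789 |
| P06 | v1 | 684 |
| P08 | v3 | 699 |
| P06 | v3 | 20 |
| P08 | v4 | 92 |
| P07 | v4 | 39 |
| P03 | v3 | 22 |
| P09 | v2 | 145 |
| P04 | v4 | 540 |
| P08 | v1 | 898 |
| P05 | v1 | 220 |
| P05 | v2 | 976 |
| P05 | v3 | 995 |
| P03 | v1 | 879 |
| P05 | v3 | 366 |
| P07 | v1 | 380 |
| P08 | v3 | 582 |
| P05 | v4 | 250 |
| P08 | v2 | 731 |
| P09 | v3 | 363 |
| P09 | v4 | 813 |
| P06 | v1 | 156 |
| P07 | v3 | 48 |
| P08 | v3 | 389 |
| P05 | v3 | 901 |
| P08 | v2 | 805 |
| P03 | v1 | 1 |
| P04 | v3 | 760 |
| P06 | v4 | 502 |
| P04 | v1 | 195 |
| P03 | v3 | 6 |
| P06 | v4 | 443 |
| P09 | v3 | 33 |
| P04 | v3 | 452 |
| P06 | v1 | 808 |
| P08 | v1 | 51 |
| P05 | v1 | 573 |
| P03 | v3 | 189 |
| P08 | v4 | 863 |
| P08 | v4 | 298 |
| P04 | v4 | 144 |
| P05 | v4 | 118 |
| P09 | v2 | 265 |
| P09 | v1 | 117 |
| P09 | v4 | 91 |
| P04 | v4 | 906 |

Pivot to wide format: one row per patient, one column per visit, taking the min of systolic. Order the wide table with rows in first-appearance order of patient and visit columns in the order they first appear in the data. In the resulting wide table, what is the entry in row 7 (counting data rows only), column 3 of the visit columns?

92

With rows in first-appearance order of patient, row 7 is patient=P08. visit columns in first-appearance order: v2, v3, v4, v1; column 3 is v4.
Long rows with patient=P08, visit=v4: min(92, 863, 298) = 92.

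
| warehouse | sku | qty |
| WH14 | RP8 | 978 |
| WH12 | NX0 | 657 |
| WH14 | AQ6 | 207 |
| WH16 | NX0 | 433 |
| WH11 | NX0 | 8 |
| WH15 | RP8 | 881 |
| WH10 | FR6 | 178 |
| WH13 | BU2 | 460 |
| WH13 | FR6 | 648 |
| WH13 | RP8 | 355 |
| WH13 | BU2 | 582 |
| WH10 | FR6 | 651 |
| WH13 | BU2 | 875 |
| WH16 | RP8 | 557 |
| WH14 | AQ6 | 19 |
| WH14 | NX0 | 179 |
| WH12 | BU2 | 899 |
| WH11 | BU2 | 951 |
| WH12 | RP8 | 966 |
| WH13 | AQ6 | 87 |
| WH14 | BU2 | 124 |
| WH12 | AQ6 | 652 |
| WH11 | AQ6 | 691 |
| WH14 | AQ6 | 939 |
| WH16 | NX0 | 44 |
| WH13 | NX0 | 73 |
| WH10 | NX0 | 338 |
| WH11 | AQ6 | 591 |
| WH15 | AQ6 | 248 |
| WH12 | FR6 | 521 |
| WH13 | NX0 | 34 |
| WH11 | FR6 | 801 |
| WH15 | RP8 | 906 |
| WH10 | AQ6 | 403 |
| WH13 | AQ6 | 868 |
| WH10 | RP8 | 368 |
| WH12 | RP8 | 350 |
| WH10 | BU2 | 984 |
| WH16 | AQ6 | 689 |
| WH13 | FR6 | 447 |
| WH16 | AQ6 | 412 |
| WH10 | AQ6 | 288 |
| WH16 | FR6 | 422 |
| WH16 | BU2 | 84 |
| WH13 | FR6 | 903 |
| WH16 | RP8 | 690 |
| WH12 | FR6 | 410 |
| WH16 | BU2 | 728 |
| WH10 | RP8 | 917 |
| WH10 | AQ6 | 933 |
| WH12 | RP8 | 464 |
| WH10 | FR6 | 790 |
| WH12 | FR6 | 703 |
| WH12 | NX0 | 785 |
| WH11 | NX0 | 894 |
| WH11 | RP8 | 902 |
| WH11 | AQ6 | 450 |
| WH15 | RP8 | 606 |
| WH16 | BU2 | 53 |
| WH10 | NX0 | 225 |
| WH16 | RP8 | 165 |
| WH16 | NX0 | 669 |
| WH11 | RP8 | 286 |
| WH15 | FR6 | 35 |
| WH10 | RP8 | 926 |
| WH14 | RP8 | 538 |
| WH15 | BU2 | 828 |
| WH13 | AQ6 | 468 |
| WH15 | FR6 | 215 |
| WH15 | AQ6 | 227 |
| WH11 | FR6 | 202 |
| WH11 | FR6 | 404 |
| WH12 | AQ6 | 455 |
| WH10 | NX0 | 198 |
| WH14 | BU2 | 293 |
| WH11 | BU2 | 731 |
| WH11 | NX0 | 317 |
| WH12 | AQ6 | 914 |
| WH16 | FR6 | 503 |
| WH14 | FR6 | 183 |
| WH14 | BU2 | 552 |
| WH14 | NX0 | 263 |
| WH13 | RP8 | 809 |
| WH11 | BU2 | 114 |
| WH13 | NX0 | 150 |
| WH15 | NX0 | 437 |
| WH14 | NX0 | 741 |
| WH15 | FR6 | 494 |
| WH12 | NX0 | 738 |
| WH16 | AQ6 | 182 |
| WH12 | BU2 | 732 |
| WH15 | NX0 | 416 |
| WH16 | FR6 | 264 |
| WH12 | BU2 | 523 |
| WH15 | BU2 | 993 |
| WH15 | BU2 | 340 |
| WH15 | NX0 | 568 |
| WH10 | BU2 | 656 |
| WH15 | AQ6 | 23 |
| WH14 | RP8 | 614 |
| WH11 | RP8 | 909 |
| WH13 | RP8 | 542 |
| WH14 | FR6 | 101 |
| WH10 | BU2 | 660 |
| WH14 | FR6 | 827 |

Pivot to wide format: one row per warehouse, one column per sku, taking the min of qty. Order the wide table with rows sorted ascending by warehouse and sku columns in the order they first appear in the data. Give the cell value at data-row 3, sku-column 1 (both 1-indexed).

With rows sorted ascending by warehouse, row 3 is warehouse=WH12. sku columns in first-appearance order: RP8, NX0, AQ6, FR6, BU2; column 1 is RP8.
Long rows with warehouse=WH12, sku=RP8: min(966, 350, 464) = 350.

350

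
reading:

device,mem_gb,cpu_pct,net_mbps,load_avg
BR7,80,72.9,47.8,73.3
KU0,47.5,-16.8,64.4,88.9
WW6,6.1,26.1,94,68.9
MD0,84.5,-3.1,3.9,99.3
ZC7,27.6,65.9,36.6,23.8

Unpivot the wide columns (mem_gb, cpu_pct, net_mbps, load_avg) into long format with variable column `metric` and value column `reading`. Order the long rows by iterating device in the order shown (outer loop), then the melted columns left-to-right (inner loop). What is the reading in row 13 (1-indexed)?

84.5

20 rows total (5 × 4). Row 13: index ⌊(13-1)/4⌋ = 3 into device → MD0; (13-1) mod 4 = 0 into the melted columns → mem_gb.
So row 13 is (MD0, mem_gb, 84.5); reading = 84.5.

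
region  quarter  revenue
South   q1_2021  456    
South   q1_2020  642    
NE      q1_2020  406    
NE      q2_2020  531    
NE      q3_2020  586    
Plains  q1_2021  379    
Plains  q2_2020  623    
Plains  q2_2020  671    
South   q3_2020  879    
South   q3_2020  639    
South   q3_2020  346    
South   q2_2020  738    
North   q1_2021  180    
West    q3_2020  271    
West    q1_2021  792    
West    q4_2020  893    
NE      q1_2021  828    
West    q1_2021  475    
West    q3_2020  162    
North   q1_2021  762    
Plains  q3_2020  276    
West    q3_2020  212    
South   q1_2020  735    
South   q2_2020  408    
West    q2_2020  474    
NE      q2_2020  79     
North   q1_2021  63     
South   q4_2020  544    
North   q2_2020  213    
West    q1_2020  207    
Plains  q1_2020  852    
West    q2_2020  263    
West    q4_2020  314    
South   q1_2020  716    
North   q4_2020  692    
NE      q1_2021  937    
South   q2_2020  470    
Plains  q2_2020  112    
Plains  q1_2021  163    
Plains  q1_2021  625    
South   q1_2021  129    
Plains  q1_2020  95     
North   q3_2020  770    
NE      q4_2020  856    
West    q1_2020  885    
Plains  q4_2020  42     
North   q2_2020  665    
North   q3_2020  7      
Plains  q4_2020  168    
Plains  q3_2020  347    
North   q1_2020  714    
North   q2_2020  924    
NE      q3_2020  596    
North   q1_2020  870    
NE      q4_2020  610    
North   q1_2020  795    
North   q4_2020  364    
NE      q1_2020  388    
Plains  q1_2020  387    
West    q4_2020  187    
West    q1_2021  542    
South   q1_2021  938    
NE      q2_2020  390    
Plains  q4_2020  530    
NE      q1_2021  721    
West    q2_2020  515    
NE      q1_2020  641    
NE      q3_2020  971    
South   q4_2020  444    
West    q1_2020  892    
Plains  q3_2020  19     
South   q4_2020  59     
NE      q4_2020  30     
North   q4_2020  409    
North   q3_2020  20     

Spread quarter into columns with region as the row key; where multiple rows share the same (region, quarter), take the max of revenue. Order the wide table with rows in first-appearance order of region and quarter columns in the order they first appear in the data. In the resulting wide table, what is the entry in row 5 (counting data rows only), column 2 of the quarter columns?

With rows in first-appearance order of region, row 5 is region=West. quarter columns in first-appearance order: q1_2021, q1_2020, q2_2020, q3_2020, q4_2020; column 2 is q1_2020.
Long rows with region=West, quarter=q1_2020: max(207, 885, 892) = 892.

892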